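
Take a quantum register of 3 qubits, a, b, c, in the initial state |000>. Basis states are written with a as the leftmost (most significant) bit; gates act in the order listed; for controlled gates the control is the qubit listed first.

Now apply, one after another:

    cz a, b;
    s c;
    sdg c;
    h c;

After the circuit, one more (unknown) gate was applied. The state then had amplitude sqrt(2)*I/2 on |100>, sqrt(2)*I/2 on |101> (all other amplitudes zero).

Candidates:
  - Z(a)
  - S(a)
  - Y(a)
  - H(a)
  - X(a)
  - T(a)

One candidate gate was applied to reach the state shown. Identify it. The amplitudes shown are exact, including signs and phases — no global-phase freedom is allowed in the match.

The applied gate was Y(a). Key observation: gates 2-3 undo each other exactly, leaving only the rest of the circuit to track.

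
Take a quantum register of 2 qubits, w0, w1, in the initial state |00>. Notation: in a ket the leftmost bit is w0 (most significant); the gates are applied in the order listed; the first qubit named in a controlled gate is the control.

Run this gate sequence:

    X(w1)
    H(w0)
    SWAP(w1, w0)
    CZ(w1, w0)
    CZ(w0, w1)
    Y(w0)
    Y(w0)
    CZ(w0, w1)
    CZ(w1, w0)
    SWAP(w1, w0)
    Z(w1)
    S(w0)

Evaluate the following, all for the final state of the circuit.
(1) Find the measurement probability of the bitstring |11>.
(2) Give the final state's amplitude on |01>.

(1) The probability of measuring |11> is 1/2. Key observation: the block from step 3 through step 10 cancels to the identity and can be dropped.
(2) |01> carries amplitude -sqrt(2)/2 in the final state.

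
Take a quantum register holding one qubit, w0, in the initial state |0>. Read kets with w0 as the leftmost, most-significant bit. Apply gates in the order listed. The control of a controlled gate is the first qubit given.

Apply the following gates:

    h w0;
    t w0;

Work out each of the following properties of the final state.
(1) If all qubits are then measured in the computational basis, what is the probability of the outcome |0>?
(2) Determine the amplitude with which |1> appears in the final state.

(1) The probability of measuring |0> is 1/2.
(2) |1> carries amplitude sqrt(2)*exp(I*pi/4)/2 in the final state.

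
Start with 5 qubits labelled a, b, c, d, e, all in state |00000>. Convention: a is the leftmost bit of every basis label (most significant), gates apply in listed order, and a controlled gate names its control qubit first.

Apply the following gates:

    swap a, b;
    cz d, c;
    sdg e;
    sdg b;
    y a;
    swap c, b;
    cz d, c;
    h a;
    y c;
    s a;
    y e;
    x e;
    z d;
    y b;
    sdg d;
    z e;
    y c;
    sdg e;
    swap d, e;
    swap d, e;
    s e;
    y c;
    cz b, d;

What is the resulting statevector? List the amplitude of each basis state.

The final amplitudes are sqrt(2)/2 on |01100>, -sqrt(2)*I/2 on |11100>, and 0 on every other basis state. Key observation: gates 17-22 undo each other exactly, leaving only the rest of the circuit to track.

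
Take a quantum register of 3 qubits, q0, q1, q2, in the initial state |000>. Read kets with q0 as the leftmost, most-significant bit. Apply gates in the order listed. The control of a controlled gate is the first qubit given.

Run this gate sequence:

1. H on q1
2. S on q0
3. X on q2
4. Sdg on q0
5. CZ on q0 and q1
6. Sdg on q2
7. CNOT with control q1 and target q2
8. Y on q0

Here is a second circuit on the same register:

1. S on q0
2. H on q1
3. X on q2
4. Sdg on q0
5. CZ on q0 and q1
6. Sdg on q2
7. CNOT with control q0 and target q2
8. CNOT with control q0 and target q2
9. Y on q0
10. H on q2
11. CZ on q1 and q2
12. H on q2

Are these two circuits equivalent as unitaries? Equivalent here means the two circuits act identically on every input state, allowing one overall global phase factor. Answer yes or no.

Yes — the two circuits implement the same unitary up to a global phase.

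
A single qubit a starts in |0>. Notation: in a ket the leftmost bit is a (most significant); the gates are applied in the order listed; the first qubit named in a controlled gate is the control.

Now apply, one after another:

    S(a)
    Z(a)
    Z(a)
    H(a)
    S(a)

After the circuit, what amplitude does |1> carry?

The final state's coefficient on |1> equals sqrt(2)*I/2.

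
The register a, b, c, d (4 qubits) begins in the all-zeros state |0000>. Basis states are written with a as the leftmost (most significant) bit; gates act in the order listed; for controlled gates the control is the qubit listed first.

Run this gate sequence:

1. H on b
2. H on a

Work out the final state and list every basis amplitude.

After the circuit, the state carries amplitude 1/2 on |0000>, 1/2 on |0100>, 1/2 on |1000>, 1/2 on |1100>, and 0 on every other basis state.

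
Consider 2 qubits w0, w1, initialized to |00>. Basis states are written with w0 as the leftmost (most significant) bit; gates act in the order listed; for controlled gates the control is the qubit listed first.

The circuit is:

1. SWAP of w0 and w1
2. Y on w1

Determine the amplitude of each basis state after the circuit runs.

The resulting statevector has amplitude I on |01>, and 0 on every other basis state.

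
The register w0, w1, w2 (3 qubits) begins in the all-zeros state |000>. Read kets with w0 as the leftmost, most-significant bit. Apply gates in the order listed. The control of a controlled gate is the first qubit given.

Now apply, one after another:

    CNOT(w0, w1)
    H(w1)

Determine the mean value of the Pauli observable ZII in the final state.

The expectation value of ZII is 1.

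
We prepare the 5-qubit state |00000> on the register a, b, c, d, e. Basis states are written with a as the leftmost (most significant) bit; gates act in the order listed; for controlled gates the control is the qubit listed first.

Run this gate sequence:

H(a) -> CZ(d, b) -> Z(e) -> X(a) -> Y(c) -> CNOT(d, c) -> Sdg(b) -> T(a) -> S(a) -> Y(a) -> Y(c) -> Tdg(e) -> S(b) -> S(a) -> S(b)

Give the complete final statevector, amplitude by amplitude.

After the circuit, the state carries amplitude sqrt(2)*exp(I*pi/4)/2 on |00000>, -sqrt(2)/2 on |10000>, and 0 on every other basis state.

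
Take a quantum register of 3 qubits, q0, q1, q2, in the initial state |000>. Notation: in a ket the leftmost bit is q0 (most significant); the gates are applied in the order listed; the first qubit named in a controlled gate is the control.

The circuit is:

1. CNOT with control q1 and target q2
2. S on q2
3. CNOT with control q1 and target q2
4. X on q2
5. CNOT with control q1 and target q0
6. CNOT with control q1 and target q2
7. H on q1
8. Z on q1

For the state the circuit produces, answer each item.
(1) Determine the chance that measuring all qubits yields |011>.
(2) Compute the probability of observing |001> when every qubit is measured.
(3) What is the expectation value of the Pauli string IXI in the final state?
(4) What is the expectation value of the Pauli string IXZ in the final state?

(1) A full measurement returns |011> with probability 1/2.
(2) Outcome |001> occurs with probability 1/2.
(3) In the final state, IXI has expectation -1.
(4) The expectation value of IXZ is 1.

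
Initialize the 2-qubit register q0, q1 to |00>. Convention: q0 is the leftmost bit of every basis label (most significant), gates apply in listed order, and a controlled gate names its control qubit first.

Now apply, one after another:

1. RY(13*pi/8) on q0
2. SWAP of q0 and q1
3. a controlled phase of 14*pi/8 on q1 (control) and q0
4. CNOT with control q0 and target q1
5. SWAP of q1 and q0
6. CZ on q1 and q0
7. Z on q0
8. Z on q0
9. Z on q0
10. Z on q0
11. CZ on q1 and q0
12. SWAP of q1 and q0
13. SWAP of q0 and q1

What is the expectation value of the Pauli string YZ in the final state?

The expectation value of YZ is 0. Key observation: the block from step 5 through step 12 cancels to the identity and can be dropped.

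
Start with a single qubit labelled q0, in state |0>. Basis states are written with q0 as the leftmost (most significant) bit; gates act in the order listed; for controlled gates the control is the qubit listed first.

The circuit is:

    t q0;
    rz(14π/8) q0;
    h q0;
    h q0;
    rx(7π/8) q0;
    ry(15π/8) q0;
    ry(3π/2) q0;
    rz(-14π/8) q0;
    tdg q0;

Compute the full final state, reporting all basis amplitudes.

The final amplitudes are -sqrt(2)*sin(pi/16)*cos(7*pi/16)/2 + sqrt(2)*cos(pi/16)*cos(7*pi/16)/2 - sqrt(2)*I*sin(7*pi/16)*cos(pi/16)/2 - sqrt(2)*I*sin(pi/16)*sin(7*pi/16)/2 on |0>, -sqrt(2)*cos(pi/16)*cos(7*pi/16)/2 - sqrt(2)*sin(pi/16)*cos(7*pi/16)/2 - sqrt(2)*I*sin(7*pi/16)*cos(pi/16)/2 + sqrt(2)*I*sin(pi/16)*sin(7*pi/16)/2 on |1>.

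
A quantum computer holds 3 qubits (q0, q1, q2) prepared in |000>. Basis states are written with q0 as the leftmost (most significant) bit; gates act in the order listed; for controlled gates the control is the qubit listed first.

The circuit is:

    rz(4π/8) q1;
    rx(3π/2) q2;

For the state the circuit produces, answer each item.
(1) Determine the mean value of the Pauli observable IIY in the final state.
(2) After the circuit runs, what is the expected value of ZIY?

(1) The observable IIY averages to 1.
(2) In the final state, ZIY has expectation 1.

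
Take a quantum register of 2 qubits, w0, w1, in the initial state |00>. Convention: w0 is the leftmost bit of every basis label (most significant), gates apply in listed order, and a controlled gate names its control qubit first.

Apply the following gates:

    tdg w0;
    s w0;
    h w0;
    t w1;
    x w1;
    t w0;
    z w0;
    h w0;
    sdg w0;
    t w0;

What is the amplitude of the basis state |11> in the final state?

The final state's coefficient on |11> equals 1/2 - exp(3*I*pi/4)/2.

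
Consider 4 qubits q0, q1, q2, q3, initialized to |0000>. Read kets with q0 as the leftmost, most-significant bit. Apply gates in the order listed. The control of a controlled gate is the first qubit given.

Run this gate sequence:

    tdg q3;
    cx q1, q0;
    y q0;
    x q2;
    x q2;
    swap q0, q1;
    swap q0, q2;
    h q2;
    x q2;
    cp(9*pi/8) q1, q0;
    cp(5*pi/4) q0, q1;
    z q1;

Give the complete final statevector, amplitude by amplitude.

The final amplitudes are -sqrt(2)*I/2 on |0100>, -sqrt(2)*I/2 on |0110>, and 0 on every other basis state.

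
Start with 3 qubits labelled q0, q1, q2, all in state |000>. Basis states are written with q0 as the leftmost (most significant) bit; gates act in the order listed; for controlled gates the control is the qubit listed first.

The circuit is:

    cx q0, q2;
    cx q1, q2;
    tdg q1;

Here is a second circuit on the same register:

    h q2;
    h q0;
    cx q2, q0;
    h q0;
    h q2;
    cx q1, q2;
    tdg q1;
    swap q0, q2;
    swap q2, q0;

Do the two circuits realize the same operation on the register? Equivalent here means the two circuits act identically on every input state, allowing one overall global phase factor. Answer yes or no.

Yes — the two circuits implement the same unitary up to a global phase.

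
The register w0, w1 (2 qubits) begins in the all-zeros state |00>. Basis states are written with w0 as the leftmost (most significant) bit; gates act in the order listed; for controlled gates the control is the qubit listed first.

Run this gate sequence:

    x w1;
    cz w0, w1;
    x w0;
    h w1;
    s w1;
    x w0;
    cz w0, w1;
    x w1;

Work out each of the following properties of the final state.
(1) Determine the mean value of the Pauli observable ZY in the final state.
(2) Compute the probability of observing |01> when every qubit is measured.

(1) The expectation value of ZY is 1.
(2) A full measurement returns |01> with probability 1/2.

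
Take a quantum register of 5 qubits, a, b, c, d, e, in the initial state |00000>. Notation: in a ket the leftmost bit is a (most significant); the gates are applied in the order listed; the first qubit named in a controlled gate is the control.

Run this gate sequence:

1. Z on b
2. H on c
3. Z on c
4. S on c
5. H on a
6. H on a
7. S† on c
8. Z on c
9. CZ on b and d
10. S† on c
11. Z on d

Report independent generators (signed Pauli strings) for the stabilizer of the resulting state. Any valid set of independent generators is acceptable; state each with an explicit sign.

One valid set of independent stabilizer generators is -IIYII, +ZIIII, +IZIII, +IIIZI, +IIIIZ (any independent generating set of the same group is equally correct). Key observation: steps 3-8 multiply out to the identity, so the circuit reduces to the remaining gates.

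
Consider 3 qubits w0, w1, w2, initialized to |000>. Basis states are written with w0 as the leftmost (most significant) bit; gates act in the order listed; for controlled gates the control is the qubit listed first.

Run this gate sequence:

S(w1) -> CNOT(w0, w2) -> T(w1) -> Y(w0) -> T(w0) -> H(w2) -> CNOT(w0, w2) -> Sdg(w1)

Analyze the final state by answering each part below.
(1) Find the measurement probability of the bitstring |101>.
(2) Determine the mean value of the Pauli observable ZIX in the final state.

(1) A full measurement returns |101> with probability 1/2.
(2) In the final state, ZIX has expectation -1.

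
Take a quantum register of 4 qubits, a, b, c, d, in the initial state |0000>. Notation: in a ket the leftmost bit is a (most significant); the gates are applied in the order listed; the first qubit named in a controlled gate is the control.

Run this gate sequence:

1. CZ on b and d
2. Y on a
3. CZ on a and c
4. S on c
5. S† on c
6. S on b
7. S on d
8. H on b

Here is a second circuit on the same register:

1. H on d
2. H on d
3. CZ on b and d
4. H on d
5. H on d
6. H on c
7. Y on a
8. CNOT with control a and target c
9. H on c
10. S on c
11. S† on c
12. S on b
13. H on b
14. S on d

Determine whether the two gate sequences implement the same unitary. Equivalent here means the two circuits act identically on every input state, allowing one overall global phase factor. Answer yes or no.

Yes, they are equivalent — the unitaries differ by at most a global phase.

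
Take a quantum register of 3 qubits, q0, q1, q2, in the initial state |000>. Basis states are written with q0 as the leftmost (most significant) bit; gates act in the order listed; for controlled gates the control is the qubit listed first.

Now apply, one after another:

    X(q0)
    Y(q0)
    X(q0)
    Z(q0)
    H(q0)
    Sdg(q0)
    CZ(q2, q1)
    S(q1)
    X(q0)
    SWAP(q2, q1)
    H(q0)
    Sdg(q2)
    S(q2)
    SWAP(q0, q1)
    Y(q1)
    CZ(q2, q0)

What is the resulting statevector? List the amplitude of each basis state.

The resulting statevector has amplitude -1/2 + I/2 on |000>, -1/2 - I/2 on |010>, and 0 on every other basis state.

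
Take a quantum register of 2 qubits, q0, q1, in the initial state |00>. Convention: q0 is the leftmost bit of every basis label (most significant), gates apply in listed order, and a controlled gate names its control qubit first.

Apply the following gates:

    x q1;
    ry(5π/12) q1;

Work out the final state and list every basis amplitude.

The final amplitudes are -sqrt(3*sqrt(2) + 6)/4 + sqrt(2 - sqrt(2))/4 on |00>, sqrt(6 - 3*sqrt(2))/4 + sqrt(sqrt(2) + 2)/4 on |01>, 0 on |10>, 0 on |11>.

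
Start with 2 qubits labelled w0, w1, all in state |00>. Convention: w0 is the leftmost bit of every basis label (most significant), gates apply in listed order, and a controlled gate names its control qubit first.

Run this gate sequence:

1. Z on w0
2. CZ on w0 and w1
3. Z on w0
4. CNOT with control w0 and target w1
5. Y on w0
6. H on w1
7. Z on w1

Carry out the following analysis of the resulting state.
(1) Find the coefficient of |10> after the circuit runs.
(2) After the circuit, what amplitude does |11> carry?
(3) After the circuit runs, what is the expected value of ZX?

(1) The amplitude on |10> is sqrt(2)*I/2.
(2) |11> carries amplitude -sqrt(2)*I/2 in the final state.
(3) The observable ZX averages to 1.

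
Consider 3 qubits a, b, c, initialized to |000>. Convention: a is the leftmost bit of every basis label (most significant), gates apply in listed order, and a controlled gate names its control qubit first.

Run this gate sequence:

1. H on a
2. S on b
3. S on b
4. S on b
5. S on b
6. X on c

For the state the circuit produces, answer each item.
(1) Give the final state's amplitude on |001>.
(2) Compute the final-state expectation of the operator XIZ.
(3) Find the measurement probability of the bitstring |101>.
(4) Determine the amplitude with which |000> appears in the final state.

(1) |001> carries amplitude sqrt(2)/2 in the final state. Key observation: gates 2-5 undo each other exactly, leaving only the rest of the circuit to track.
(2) In the final state, XIZ has expectation -1.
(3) A full measurement returns |101> with probability 1/2.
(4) The final state's coefficient on |000> equals 0.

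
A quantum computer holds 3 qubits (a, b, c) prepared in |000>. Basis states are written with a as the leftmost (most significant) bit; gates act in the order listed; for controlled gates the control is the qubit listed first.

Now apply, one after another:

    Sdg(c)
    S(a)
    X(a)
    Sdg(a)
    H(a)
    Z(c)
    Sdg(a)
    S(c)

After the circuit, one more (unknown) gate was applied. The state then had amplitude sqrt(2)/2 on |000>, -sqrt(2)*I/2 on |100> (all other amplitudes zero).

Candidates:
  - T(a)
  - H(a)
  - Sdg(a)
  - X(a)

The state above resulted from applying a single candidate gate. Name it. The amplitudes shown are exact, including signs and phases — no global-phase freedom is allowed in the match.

The applied gate was X(a).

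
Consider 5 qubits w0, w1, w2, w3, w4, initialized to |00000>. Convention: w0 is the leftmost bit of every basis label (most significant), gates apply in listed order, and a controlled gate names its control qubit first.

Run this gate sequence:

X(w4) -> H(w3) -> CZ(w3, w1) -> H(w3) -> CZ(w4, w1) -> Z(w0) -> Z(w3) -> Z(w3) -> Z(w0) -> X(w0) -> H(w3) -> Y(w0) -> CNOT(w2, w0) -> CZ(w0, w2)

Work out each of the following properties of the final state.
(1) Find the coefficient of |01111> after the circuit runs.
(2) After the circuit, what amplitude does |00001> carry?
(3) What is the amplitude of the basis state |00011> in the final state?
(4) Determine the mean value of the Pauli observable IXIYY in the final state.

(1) |01111> carries amplitude 0 in the final state.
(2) |00001> carries amplitude -sqrt(2)*I/2 in the final state.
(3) |00011> carries amplitude -sqrt(2)*I/2 in the final state.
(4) The expectation value of IXIYY is 0.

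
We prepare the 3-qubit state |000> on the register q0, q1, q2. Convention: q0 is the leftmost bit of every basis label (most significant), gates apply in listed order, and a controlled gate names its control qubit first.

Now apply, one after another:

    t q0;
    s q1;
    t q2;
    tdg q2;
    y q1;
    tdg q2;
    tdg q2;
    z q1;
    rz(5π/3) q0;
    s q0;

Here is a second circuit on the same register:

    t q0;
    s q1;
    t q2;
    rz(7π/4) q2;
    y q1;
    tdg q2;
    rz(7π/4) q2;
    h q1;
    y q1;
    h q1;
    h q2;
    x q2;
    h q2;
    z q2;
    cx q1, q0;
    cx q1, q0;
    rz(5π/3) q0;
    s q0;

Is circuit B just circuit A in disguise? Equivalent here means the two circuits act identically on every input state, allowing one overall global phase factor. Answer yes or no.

No — the two circuits implement different unitaries, even allowing a global phase.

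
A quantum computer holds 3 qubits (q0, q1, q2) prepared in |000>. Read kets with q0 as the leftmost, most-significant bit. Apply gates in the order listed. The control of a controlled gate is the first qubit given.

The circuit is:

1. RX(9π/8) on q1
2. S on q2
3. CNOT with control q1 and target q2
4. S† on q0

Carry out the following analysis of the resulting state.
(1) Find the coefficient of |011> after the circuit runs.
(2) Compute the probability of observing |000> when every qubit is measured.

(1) |011> carries amplitude -I*cos(pi/16) in the final state.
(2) The probability of measuring |000> is cos(7*pi/16)**2.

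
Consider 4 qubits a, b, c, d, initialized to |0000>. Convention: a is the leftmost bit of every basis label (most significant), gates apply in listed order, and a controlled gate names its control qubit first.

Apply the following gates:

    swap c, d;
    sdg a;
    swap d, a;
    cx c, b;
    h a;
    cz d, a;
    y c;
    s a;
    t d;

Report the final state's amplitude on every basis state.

After the circuit, the state carries amplitude sqrt(2)*I/2 on |0010>, -sqrt(2)/2 on |1010>, and 0 on every other basis state.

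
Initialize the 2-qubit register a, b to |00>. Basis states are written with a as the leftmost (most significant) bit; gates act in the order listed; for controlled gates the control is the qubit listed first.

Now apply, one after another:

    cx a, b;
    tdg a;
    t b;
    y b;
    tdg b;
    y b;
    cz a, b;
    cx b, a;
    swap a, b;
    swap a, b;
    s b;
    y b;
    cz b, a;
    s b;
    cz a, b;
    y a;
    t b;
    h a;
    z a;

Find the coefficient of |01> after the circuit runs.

The amplitude on |01> is -sqrt(2)*I/2.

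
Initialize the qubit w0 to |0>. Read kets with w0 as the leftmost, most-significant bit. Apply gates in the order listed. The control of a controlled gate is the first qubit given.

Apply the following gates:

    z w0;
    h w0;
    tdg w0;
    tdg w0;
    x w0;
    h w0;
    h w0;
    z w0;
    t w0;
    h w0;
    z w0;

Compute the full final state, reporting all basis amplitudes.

After the circuit, the state carries amplitude -I/2 - exp(I*pi/4)/2 on |0>, -exp(I*pi/4)/2 + I/2 on |1>.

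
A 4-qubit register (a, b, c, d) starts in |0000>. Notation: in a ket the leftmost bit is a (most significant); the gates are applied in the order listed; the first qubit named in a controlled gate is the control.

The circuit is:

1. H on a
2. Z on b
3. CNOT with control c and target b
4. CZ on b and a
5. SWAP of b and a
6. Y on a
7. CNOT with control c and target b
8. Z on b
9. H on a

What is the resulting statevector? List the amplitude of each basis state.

The resulting statevector has amplitude I/2 on |0000>, -I/2 on |0100>, -I/2 on |1000>, I/2 on |1100>, and 0 on every other basis state.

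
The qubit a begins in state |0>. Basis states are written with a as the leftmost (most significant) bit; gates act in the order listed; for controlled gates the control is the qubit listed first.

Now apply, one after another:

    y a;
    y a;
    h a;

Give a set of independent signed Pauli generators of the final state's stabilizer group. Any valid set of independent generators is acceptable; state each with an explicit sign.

The final state is stabilized by the group generated by +X; other independent generating sets are equally valid.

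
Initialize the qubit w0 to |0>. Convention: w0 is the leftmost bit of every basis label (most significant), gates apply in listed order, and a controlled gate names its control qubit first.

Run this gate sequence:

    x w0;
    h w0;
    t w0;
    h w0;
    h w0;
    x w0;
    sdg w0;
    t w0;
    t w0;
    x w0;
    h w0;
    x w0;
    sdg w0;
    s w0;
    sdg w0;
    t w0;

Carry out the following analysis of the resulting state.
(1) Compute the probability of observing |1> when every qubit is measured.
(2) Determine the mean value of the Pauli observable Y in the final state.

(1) Outcome |1> occurs with probability 1/2 - sqrt(2)/4. Key observation: steps 4-5 multiply out to the identity, so the circuit reduces to the remaining gates.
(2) The observable Y averages to -1/2.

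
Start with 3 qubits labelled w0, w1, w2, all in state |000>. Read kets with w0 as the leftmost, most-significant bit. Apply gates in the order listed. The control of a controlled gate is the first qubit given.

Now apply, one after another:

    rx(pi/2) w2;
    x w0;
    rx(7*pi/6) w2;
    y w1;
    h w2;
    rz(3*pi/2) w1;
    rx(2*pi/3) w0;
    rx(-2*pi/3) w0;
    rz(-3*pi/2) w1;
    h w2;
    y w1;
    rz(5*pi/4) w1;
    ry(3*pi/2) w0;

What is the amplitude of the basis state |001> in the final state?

|001> carries amplitude -sqrt(2)*exp(7*I*pi/8)/4 in the final state.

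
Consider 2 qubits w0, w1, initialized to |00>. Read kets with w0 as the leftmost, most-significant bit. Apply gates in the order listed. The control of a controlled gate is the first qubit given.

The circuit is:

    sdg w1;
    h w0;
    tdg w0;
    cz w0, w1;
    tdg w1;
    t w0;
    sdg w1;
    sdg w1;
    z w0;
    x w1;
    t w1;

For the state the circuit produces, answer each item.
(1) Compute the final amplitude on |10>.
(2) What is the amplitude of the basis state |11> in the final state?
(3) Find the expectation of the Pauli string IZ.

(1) The amplitude on |10> is 0.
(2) The amplitude on |11> is -sqrt(2)*exp(I*pi/4)/2.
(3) In the final state, IZ has expectation -1.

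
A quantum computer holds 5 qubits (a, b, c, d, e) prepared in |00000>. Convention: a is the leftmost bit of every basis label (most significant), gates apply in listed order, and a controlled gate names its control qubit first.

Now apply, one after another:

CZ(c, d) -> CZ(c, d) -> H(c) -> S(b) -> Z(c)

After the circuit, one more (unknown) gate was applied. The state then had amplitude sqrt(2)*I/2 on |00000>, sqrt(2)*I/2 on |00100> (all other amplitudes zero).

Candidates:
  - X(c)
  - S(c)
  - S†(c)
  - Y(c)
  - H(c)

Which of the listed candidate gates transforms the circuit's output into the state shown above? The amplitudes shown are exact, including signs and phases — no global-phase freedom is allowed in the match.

It was Y(c) that produced the state shown. Key observation: gates 1-2 undo each other exactly, leaving only the rest of the circuit to track.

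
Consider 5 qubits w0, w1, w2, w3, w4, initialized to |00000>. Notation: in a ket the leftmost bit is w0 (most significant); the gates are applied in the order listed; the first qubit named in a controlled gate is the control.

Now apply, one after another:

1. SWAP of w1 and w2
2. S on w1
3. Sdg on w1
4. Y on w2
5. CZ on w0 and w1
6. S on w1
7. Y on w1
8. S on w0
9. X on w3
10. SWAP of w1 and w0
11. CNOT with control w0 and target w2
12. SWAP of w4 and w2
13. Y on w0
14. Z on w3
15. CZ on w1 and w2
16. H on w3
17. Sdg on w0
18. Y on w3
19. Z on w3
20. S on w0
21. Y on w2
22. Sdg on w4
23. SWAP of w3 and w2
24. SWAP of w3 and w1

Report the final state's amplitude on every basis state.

After the circuit, the state carries amplitude sqrt(2)*I/2 on |01000>, -sqrt(2)*I/2 on |01100>, and 0 on every other basis state.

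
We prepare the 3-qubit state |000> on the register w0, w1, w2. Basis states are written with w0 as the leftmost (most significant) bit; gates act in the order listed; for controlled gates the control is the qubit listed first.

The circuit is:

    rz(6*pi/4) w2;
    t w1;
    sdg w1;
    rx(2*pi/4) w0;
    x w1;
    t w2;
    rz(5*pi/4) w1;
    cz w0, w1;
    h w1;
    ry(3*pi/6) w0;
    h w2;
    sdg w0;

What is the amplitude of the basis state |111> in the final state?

The amplitude on |111> is (1 - I)*exp(7*I*pi/8)/4.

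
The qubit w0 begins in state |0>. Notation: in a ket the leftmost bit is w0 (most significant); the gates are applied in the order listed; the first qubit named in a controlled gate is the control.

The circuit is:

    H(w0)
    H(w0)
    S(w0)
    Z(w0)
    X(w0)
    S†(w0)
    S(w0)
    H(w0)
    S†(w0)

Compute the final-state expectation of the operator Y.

The expectation value of Y is 1.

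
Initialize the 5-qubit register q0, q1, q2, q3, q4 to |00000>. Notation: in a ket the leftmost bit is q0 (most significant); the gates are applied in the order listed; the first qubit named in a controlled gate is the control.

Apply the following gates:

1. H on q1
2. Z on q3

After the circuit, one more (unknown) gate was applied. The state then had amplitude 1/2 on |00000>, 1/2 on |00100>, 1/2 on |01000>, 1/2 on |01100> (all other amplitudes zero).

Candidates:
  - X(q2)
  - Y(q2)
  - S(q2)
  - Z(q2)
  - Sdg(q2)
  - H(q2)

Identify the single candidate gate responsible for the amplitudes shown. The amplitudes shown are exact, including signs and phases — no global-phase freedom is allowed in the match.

The applied gate was H(q2).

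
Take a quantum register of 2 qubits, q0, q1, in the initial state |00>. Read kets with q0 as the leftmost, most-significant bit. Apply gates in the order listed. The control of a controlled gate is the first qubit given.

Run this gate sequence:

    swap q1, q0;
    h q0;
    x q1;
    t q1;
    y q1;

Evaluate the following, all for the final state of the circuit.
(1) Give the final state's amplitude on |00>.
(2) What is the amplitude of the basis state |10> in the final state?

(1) |00> carries amplitude -sqrt(2)*exp(3*I*pi/4)/2 in the final state.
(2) The final state's coefficient on |10> equals -sqrt(2)*exp(3*I*pi/4)/2.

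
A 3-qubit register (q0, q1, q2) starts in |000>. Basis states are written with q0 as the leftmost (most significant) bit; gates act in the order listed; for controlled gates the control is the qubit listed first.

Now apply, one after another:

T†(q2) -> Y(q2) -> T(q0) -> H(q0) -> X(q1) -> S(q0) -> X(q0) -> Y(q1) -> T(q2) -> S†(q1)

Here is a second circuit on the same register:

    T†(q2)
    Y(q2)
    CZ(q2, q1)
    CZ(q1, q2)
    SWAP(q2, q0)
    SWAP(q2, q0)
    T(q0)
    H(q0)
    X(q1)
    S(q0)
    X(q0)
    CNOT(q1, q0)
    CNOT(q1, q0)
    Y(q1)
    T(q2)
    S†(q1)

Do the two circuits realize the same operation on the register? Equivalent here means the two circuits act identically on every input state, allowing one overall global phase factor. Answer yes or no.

Yes, they are equivalent — the unitaries differ by at most a global phase.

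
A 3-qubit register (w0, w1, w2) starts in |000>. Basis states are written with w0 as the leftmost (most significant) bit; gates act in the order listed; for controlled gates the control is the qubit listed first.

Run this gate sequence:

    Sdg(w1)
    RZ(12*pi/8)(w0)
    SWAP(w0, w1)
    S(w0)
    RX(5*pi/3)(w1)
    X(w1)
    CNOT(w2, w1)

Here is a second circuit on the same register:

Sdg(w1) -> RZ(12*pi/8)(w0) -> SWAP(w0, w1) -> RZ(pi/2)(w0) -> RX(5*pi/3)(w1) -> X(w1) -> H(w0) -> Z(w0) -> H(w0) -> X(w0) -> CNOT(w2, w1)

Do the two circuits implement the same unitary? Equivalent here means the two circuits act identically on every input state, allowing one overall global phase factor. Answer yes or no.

Yes: on every input state the two circuits agree up to one overall phase factor.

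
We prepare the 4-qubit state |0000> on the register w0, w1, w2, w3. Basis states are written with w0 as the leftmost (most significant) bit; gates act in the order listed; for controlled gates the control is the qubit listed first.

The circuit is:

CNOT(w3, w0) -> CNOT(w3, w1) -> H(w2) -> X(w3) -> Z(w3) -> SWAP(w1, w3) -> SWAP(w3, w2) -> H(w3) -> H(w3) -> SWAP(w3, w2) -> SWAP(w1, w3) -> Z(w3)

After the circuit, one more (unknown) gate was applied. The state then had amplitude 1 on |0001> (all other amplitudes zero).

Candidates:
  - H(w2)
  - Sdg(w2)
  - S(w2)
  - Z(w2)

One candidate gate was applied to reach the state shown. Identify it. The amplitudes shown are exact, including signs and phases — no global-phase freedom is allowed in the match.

The unique candidate consistent with the amplitudes is H(w2).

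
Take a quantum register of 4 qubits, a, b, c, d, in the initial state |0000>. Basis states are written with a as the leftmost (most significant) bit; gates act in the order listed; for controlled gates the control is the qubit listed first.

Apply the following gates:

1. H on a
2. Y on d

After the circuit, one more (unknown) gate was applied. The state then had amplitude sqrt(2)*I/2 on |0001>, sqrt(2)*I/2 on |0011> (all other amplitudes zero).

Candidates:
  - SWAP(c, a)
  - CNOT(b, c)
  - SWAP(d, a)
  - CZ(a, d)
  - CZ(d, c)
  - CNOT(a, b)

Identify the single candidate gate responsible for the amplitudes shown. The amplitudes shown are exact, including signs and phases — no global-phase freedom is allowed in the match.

It was SWAP(c, a) that produced the state shown.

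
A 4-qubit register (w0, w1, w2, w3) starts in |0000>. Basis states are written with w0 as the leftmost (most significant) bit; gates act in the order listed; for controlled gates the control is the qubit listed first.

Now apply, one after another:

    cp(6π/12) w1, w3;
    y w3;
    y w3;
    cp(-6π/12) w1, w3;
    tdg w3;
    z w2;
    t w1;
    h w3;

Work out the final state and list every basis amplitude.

After the circuit, the state carries amplitude sqrt(2)/2 on |0000>, sqrt(2)/2 on |0001>, and 0 on every other basis state. Key observation: steps 1-4 multiply out to the identity, so the circuit reduces to the remaining gates.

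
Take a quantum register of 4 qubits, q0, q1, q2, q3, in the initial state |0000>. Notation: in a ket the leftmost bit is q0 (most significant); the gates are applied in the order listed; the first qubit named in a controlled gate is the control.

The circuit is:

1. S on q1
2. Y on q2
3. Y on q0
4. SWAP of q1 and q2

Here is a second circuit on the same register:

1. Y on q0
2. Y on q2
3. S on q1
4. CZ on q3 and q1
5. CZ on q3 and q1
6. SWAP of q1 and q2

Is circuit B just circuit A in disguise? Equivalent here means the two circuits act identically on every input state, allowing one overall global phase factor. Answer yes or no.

Yes, they are equivalent — the unitaries differ by at most a global phase.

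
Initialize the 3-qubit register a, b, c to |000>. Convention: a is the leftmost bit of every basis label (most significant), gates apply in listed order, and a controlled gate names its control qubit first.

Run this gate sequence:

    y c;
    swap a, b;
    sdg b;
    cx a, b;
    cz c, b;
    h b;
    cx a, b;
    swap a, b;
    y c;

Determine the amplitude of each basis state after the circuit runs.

The final amplitudes are sqrt(2)/2 on |000>, sqrt(2)/2 on |100>, and 0 on every other basis state.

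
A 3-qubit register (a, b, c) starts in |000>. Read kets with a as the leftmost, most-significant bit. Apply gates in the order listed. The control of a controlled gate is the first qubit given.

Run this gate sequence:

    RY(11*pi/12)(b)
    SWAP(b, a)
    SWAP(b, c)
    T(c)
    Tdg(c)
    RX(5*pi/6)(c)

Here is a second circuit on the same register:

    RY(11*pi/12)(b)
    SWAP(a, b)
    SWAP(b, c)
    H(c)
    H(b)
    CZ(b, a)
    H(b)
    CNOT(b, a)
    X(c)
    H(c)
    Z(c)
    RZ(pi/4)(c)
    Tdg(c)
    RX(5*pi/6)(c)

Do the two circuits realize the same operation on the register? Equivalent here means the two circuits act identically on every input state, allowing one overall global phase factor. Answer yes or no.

No, they are not equivalent — no single phase factor reconciles the two unitaries.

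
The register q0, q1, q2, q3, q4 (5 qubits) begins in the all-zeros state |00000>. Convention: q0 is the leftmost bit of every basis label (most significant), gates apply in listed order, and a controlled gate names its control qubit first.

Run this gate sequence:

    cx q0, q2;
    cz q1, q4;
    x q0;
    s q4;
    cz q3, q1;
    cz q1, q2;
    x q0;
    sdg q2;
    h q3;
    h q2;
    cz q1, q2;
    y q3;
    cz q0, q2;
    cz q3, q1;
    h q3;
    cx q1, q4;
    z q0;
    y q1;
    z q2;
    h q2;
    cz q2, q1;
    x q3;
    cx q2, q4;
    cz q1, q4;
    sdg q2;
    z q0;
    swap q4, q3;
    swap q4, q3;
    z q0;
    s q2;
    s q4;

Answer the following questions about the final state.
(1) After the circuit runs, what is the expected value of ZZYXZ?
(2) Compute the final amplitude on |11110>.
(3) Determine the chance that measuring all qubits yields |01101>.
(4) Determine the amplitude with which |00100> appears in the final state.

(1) The expectation value of ZZYXZ is 0.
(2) The amplitude on |11110> is 0.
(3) The probability of measuring |01101> is 1.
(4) The final state's coefficient on |00100> equals 0.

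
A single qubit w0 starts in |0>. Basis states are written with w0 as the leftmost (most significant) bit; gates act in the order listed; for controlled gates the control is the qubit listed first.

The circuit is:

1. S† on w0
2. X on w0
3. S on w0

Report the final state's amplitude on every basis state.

The final amplitudes are 0 on |0>, I on |1>.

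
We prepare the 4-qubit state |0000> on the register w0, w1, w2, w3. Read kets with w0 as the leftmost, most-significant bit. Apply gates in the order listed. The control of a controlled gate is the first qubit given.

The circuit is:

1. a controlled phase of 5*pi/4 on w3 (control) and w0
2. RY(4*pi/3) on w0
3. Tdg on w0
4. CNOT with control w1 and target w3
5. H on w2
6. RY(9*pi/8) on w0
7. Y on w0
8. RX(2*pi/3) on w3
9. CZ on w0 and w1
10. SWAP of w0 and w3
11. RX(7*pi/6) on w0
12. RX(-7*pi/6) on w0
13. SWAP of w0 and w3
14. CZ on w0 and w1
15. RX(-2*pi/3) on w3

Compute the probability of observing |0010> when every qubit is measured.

The probability of measuring |0010> is -sqrt(sqrt(2) + 2)/16 + sqrt(12 - 6*sqrt(2))/32 + 1/4. Key observation: the block from step 8 through step 15 cancels to the identity and can be dropped.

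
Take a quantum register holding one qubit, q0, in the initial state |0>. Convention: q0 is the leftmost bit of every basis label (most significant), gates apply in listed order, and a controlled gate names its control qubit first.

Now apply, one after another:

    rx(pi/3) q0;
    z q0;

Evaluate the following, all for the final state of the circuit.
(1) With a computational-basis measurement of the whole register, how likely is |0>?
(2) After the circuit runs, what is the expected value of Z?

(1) The probability of measuring |0> is 3/4.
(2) The observable Z averages to 1/2.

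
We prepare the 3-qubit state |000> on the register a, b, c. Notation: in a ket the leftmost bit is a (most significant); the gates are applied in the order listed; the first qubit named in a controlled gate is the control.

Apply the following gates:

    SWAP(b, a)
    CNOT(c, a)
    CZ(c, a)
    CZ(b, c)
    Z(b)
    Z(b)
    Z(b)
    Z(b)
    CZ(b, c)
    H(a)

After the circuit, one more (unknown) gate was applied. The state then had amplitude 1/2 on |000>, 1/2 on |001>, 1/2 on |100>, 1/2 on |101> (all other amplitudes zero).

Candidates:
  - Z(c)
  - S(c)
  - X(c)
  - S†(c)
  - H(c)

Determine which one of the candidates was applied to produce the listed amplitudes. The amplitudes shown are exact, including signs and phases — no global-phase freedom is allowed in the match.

The unique candidate consistent with the amplitudes is H(c).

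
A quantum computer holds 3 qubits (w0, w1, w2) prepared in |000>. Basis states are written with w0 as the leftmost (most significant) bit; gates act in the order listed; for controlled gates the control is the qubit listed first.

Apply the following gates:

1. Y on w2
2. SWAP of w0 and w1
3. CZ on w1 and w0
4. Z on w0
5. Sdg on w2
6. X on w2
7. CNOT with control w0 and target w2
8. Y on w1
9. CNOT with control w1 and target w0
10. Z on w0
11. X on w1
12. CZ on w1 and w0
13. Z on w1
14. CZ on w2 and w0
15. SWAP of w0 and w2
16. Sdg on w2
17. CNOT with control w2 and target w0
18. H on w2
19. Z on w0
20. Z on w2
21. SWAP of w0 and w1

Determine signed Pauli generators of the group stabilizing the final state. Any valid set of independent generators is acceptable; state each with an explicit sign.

One valid set of independent stabilizer generators is +IIX, +ZII, -IZI (any independent generating set of the same group is equally correct).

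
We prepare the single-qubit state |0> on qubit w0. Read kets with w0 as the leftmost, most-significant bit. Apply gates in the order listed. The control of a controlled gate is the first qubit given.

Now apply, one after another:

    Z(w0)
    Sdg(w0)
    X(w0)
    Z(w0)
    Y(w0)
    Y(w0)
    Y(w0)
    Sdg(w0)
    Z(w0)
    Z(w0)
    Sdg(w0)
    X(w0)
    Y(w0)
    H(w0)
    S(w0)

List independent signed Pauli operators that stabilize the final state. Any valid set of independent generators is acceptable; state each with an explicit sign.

The stabilizer group can be generated by +Y, among other valid generating sets.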